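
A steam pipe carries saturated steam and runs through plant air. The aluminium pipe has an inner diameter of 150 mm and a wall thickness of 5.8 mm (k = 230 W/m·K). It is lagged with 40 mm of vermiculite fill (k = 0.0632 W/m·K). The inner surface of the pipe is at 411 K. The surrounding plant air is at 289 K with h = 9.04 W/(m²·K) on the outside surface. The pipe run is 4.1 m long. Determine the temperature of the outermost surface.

T ≈ 304 K

For a radial system each layer contributes R = ln(r_out/r_in)/(2πkL); films add R = 1/(hA).
R_aluminium pipe wall = ln(80.8/75)/(2π×230×4.1) = 1.257×10^-5 K/W
R_vermiculite fill = ln(120.8/80.8)/(2π×0.0632×4.1) = 0.247 K/W
R_outer film = 1/(h_o·2πr_oL) = 1/(9.04×2π×0.1208×4.1) = 0.03555 K/W
R_total = 0.2826 K/W
Q = ΔT/R_total = 122/0.2826
Q = 432 W
T_interface = T_inner − Q·ΣR(inner→interface) = 411 − 432×0.247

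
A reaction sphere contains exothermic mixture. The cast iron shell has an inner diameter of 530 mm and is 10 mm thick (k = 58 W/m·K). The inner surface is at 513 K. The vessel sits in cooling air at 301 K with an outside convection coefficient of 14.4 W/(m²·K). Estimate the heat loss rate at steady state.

Radial (spherical) resistances in series:
R_cast iron shell = (1/0.265 − 1/0.275)/(4π×58) = 1.883×10^-4 K/W
R_outer film = 1/(h·4πr_o²) = 1/(14.4×4π×0.275²) = 0.07307 K/W
R_total = 0.07326 K/W
Q = ΔT/R_total = 212/0.07326

Q ≈ 2890 W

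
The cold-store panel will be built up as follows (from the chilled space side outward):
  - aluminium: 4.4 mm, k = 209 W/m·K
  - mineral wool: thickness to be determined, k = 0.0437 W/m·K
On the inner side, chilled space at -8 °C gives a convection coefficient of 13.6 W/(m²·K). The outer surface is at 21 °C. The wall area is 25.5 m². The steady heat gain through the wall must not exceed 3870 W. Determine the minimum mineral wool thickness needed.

Model the wall as resistances in series:
R_inner film = 1/(h_i·A) = 1/(13.6×25.5) = 0.002884 K/W
R_aluminium = L/(kA) = 0.0044/(209×25.5) = 8.256×10^-7 K/W
Sum of the known resistances R_other = 0.002884 K/W
Required total resistance R_tot = ΔT/Q_allow = 29/3870 = 0.007494 K/W
R_mineral wool = R_tot − R_other = 0.004609 K/W
L = R·k·A = 0.004609×0.0437×25.5

L ≈ 5.14 mm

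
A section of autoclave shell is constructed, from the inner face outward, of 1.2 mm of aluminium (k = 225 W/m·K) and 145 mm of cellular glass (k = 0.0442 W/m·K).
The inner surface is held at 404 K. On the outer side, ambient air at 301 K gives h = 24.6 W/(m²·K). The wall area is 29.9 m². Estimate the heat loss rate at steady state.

Model the wall as resistances in series:
R_aluminium = L/(kA) = 0.0012/(225×29.9) = 1.784×10^-7 K/W
R_cellular glass = L/(kA) = 0.145/(0.0442×29.9) = 0.1097 K/W
R_outer film = 1/(h_o·A) = 1/(24.6×29.9) = 0.00136 K/W
R_total = 0.1111 K/W
Q = ΔT / R_total = 103 / 0.1111

Q ≈ 927 W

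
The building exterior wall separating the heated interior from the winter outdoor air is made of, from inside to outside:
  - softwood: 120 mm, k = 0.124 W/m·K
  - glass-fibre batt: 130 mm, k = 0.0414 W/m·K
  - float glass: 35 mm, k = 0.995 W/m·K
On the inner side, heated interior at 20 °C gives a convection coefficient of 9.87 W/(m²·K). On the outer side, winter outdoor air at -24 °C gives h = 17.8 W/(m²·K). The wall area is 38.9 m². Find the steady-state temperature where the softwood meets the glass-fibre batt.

T ≈ 9.06 °C

Series thermal resistances:
R_inner film = 1/(h_i·A) = 1/(9.87×38.9) = 0.002605 K/W
R_softwood = L/(kA) = 0.12/(0.124×38.9) = 0.02488 K/W
R_glass-fibre batt = L/(kA) = 0.13/(0.0414×38.9) = 0.08072 K/W
R_float glass = L/(kA) = 0.035/(0.995×38.9) = 9.043×10^-4 K/W
R_outer film = 1/(h_o·A) = 1/(17.8×38.9) = 0.001444 K/W
R_total = 0.1106 K/W;  Q = ΔT/R_total = 44/0.1106 = 398 W
T_interface = T_inner − Q·ΣR(inner→interface) = 20 − 398×0.02748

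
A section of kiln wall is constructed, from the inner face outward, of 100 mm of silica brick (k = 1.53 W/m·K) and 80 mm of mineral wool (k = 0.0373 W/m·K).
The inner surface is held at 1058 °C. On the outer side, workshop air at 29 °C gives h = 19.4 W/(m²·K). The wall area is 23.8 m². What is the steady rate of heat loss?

Q ≈ 10800 W

Thermal resistances in series:
R_silica brick = L/(kA) = 0.1/(1.53×23.8) = 0.002746 K/W
R_mineral wool = L/(kA) = 0.08/(0.0373×23.8) = 0.09012 K/W
R_outer film = 1/(h_o·A) = 1/(19.4×23.8) = 0.002166 K/W
R_total = 0.09503 K/W
Q = ΔT / R_total = 1029 / 0.09503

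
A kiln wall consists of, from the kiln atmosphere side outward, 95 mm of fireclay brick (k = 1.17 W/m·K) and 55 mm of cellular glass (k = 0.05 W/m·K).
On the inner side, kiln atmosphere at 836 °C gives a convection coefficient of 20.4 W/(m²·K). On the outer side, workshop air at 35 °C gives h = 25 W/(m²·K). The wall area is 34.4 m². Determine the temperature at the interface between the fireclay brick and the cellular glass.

Model the wall as resistances in series:
R_inner film = 1/(h_i·A) = 1/(20.4×34.4) = 0.001425 K/W
R_fireclay brick = L/(kA) = 0.095/(1.17×34.4) = 0.00236 K/W
R_cellular glass = L/(kA) = 0.055/(0.05×34.4) = 0.03198 K/W
R_outer film = 1/(h_o·A) = 1/(25×34.4) = 0.001163 K/W
R_total = 0.03692 K/W;  Q = ΔT/R_total = 801/0.03692 = 21690 W
T_interface = T_inner − Q·ΣR(inner→interface) = 836 − 21700×0.003785

T ≈ 754 °C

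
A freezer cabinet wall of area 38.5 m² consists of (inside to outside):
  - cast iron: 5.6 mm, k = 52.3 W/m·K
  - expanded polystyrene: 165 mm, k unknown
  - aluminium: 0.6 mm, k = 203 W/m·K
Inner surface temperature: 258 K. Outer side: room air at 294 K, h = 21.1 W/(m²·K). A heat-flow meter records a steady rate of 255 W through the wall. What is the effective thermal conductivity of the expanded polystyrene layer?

k ≈ 0.0306 W/(m·K)

Series thermal resistances:
R_cast iron = L/(kA) = 0.0056/(52.3×38.5) = 2.781×10^-6 K/W
R_aluminium = L/(kA) = 0.0006/(203×38.5) = 7.677×10^-8 K/W
R_outer film = 1/(h_o·A) = 1/(21.1×38.5) = 0.001231 K/W
Sum of known resistances R_other = 0.001234 K/W
Total R = ΔT/Q = 36/255 = 0.1412 K/W
R_expanded polystyrene = R_total − R_other = 0.1399 K/W
k = L/(R·A) = 0.165/(0.1399×38.5)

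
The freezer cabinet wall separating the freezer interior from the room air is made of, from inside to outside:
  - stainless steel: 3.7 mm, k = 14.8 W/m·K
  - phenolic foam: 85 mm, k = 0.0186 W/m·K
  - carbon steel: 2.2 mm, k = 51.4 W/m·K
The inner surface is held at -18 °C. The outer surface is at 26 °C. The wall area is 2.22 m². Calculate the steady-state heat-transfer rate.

Using the resistance-network approach (series):
R_stainless steel = L/(kA) = 0.0037/(14.8×2.22) = 1.126×10^-4 K/W
R_phenolic foam = L/(kA) = 0.085/(0.0186×2.22) = 2.059 K/W
R_carbon steel = L/(kA) = 0.0022/(51.4×2.22) = 1.928×10^-5 K/W
R_total = 2.059 K/W
Q = ΔT / R_total = 44 / 2.059

Q ≈ 21.4 W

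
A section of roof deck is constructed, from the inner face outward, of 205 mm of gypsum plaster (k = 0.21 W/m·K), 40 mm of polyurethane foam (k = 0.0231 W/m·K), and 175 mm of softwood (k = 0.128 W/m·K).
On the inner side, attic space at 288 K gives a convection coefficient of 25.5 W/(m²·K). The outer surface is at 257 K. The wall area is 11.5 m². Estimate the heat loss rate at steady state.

Model the wall as resistances in series:
R_inner film = 1/(h_i·A) = 1/(25.5×11.5) = 0.00341 K/W
R_gypsum plaster = L/(kA) = 0.205/(0.21×11.5) = 0.08489 K/W
R_polyurethane foam = L/(kA) = 0.04/(0.0231×11.5) = 0.1506 K/W
R_softwood = L/(kA) = 0.175/(0.128×11.5) = 0.1189 K/W
R_total = 0.3578 K/W
Q = ΔT / R_total = 31 / 0.3578

Q ≈ 86.7 W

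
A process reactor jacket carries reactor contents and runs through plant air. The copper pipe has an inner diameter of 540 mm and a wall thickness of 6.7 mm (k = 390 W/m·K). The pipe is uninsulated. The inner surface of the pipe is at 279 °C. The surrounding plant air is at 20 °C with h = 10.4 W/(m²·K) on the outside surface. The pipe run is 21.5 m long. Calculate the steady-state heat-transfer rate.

Cylindrical conduction, so R = ln(r₂/r₁)/(2πkL) per layer, in series:
R_copper pipe wall = ln(276.7/270)/(2π×390×21.5) = 4.653×10^-7 K/W
R_outer film = 1/(h_o·2πr_oL) = 1/(10.4×2π×0.2767×21.5) = 0.002572 K/W
R_total = 0.002573 K/W
Q = ΔT/R_total = 259/0.002573

Q ≈ 101000 W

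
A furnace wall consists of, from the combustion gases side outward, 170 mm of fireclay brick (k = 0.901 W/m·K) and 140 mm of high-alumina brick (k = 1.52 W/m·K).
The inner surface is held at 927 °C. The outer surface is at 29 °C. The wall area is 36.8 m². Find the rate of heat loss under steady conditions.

Q ≈ 118000 W

Thermal resistances in series:
R_fireclay brick = L/(kA) = 0.17/(0.901×36.8) = 0.005127 K/W
R_high-alumina brick = L/(kA) = 0.14/(1.52×36.8) = 0.002503 K/W
R_total = 0.00763 K/W
Q = ΔT / R_total = 898 / 0.00763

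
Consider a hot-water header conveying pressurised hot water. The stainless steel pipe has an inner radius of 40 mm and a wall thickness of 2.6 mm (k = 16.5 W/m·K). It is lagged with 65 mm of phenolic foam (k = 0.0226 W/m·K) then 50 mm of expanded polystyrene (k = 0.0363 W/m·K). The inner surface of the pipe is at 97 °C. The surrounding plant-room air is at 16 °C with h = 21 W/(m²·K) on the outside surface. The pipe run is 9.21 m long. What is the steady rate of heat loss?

Q ≈ 90.5 W

Cylindrical conduction, so R = ln(r₂/r₁)/(2πkL) per layer, in series:
R_stainless steel pipe wall = ln(42.6/40)/(2π×16.5×9.21) = 6.595×10^-5 K/W
R_phenolic foam = ln(107.6/42.6)/(2π×0.0226×9.21) = 0.7085 K/W
R_expanded polystyrene = ln(157.6/107.6)/(2π×0.0363×9.21) = 0.1817 K/W
R_outer film = 1/(h_o·2πr_oL) = 1/(21×2π×0.1576×9.21) = 0.005221 K/W
R_total = 0.8954 K/W
Q = ΔT/R_total = 81/0.8954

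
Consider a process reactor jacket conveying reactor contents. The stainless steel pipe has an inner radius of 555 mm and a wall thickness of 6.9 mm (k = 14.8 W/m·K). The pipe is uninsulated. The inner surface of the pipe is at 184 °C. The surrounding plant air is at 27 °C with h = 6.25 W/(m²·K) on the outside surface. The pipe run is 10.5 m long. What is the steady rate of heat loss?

Q ≈ 36300 W

Per-layer cylindrical resistances, series-summed:
R_stainless steel pipe wall = ln(561.9/555)/(2π×14.8×10.5) = 1.265×10^-5 K/W
R_outer film = 1/(h_o·2πr_oL) = 1/(6.25×2π×0.5619×10.5) = 0.004316 K/W
R_total = 0.004329 K/W
Q = ΔT/R_total = 157/0.004329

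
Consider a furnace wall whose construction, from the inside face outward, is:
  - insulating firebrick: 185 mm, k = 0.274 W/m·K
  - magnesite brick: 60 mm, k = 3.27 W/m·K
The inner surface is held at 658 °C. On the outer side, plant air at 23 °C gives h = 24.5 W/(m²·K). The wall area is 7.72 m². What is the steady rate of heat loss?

Thermal resistances in series:
R_insulating firebrick = L/(kA) = 0.185/(0.274×7.72) = 0.08746 K/W
R_magnesite brick = L/(kA) = 0.06/(3.27×7.72) = 0.002377 K/W
R_outer film = 1/(h_o·A) = 1/(24.5×7.72) = 0.005287 K/W
R_total = 0.09512 K/W
Q = ΔT / R_total = 635 / 0.09512

Q ≈ 6680 W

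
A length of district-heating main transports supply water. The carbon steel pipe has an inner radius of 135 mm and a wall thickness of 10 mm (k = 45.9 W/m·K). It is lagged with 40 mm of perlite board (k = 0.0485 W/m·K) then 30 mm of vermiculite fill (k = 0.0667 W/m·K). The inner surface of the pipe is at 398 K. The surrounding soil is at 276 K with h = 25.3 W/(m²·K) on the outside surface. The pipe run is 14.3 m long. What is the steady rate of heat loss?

Per-layer cylindrical resistances, series-summed:
R_carbon steel pipe wall = ln(145/135)/(2π×45.9×14.3) = 1.733×10^-5 K/W
R_perlite board = ln(185/145)/(2π×0.0485×14.3) = 0.05591 K/W
R_vermiculite fill = ln(215/185)/(2π×0.0667×14.3) = 0.02508 K/W
R_outer film = 1/(h_o·2πr_oL) = 1/(25.3×2π×0.215×14.3) = 0.002046 K/W
R_total = 0.08305 K/W
Q = ΔT/R_total = 122/0.08305

Q ≈ 1470 W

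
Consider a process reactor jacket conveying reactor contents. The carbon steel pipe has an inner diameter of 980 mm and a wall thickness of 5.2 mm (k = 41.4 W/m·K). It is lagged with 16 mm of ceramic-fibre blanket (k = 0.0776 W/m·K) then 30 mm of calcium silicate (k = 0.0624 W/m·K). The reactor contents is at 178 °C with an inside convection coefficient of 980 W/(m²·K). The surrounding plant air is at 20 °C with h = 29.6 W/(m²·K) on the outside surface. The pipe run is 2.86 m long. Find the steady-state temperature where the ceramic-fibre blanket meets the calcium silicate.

T ≈ 131 °C

Cylindrical conduction, so R = ln(r₂/r₁)/(2πkL) per layer, in series:
R_inner film = 1/(h_i·2πr₁L) = 1/(980×2π×0.49×2.86) = 1.159×10^-4 K/W
R_carbon steel pipe wall = ln(495.2/490)/(2π×41.4×2.86) = 1.419×10^-5 K/W
R_ceramic-fibre blanket = ln(511.2/495.2)/(2π×0.0776×2.86) = 0.0228 K/W
R_calcium silicate = ln(541.2/511.2)/(2π×0.0624×2.86) = 0.05086 K/W
R_outer film = 1/(h_o·2πr_oL) = 1/(29.6×2π×0.5412×2.86) = 0.003474 K/W
R_total = 0.07727 K/W
Q = ΔT/R_total = 158/0.07727
Q = 2040 W
T_interface = T_inner − Q·ΣR(inner→interface) = 178 − 2040×0.02293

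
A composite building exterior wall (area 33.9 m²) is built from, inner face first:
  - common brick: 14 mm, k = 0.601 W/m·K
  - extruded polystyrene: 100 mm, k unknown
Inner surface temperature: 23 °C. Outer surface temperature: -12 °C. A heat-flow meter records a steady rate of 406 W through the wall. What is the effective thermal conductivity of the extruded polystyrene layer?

Model the wall as resistances in series:
R_common brick = L/(kA) = 0.014/(0.601×33.9) = 6.872×10^-4 K/W
Sum of known resistances R_other = 6.872×10^-4 K/W
Total R = ΔT/Q = 35/406 = 0.08621 K/W
R_extruded polystyrene = R_total − R_other = 0.08552 K/W
k = L/(R·A) = 0.1/(0.08552×33.9)

k ≈ 0.0345 W/(m·K)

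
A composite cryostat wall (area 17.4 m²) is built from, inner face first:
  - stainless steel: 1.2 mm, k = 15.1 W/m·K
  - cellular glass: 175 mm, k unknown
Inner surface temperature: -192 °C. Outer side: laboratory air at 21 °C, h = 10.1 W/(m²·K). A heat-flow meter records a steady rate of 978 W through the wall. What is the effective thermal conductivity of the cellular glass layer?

Model the wall as resistances in series:
R_stainless steel = L/(kA) = 0.0012/(15.1×17.4) = 4.567×10^-6 K/W
R_outer film = 1/(h_o·A) = 1/(10.1×17.4) = 0.00569 K/W
Sum of known resistances R_other = 0.005695 K/W
Total R = ΔT/Q = 213/978 = 0.2178 K/W
R_cellular glass = R_total − R_other = 0.2121 K/W
k = L/(R·A) = 0.175/(0.2121×17.4)

k ≈ 0.0474 W/(m·K)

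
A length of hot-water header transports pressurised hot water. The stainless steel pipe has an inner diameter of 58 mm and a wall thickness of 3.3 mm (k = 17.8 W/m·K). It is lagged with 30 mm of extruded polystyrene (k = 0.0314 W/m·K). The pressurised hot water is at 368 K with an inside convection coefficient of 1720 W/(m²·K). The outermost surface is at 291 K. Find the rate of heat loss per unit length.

Per-layer cylindrical resistances, series-summed:
R_inner film = 1/(h_i·2πr₁L) = 1/(1720×2π×0.029×1) = 0.003191 K/W
R_stainless steel pipe wall = ln(32.3/29)/(2π×17.8×1) = 9.636×10^-4 K/W
R_extruded polystyrene = ln(62.3/32.3)/(2π×0.0314×1) = 3.33 K/W
R_total = 3.334 K/W
Q = ΔT/R_total = 77/3.334

q′ ≈ 23.1 W/m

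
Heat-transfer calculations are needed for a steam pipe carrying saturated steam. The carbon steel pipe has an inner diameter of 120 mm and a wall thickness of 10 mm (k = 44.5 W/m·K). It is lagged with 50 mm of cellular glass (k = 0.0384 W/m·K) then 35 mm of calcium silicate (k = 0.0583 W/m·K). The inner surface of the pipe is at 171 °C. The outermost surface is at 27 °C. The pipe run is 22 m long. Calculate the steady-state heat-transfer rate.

Per-layer cylindrical resistances, series-summed:
R_carbon steel pipe wall = ln(70/60)/(2π×44.5×22) = 2.506×10^-5 K/W
R_cellular glass = ln(120/70)/(2π×0.0384×22) = 0.1015 K/W
R_calcium silicate = ln(155/120)/(2π×0.0583×22) = 0.03176 K/W
R_total = 0.1333 K/W
Q = ΔT/R_total = 144/0.1333

Q ≈ 1080 W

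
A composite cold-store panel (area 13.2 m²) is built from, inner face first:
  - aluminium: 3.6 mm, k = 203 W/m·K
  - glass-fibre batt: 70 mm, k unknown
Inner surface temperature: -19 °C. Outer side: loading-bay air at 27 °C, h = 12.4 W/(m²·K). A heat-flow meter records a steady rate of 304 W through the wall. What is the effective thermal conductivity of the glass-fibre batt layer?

Series thermal resistances:
R_aluminium = L/(kA) = 0.0036/(203×13.2) = 1.343×10^-6 K/W
R_outer film = 1/(h_o·A) = 1/(12.4×13.2) = 0.006109 K/W
Sum of known resistances R_other = 0.006111 K/W
Total R = ΔT/Q = 46/304 = 0.1513 K/W
R_glass-fibre batt = R_total − R_other = 0.1452 K/W
k = L/(R·A) = 0.07/(0.1452×13.2)

k ≈ 0.0365 W/(m·K)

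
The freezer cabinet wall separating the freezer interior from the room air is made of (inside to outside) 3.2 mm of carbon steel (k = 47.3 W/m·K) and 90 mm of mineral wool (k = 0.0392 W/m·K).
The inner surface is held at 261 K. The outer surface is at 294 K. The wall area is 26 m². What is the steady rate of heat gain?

Q ≈ 374 W

Using the resistance-network approach (series):
R_carbon steel = L/(kA) = 0.0032/(47.3×26) = 2.602×10^-6 K/W
R_mineral wool = L/(kA) = 0.09/(0.0392×26) = 0.0883 K/W
R_total = 0.08831 K/W
Q = ΔT / R_total = 33 / 0.08831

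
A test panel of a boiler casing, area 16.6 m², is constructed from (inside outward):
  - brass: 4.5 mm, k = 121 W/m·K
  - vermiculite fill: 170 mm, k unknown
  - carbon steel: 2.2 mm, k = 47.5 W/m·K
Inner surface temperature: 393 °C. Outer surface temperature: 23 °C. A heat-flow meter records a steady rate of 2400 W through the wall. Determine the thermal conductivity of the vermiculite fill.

Treating each layer as a thermal resistance in series:
R_brass = L/(kA) = 0.0045/(121×16.6) = 2.24×10^-6 K/W
R_carbon steel = L/(kA) = 0.0022/(47.5×16.6) = 2.79×10^-6 K/W
Sum of known resistances R_other = 5.03×10^-6 K/W
Total R = ΔT/Q = 370/2400 = 0.1542 K/W
R_vermiculite fill = R_total − R_other = 0.1542 K/W
k = L/(R·A) = 0.17/(0.1542×16.6)

k ≈ 0.0664 W/(m·K)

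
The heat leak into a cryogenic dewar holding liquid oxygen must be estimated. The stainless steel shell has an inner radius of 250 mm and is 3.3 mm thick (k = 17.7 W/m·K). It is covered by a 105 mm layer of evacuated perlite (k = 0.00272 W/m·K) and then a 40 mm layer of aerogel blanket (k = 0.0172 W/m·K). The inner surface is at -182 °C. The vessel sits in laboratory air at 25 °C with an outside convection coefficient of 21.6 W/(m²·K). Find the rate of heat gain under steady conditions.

Spherical conduction: R = (1/r_in − 1/r_out)/(4πk) per layer; series-sum.
R_stainless steel shell = (1/0.25 − 1/0.2533)/(4π×17.7) = 2.343×10^-4 K/W
R_evacuated perlite = (1/0.2533 − 1/0.3583)/(4π×0.00272) = 33.85 K/W
R_aerogel blanket = (1/0.3583 − 1/0.3983)/(4π×0.0172) = 1.297 K/W
R_outer film = 1/(h·4πr_o²) = 1/(21.6×4π×0.3983²) = 0.02322 K/W
R_total = 35.17 K/W
Q = ΔT/R_total = 207/35.17

Q ≈ 5.89 W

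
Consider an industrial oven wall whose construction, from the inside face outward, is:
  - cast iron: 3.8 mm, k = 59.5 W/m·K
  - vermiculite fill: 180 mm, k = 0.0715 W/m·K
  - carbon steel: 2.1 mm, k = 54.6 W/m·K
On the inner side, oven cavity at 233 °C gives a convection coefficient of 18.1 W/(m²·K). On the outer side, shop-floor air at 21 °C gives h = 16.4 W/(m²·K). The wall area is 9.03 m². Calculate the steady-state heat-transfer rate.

Model the wall as resistances in series:
R_inner film = 1/(h_i·A) = 1/(18.1×9.03) = 0.006118 K/W
R_cast iron = L/(kA) = 0.0038/(59.5×9.03) = 7.073×10^-6 K/W
R_vermiculite fill = L/(kA) = 0.18/(0.0715×9.03) = 0.2788 K/W
R_carbon steel = L/(kA) = 0.0021/(54.6×9.03) = 4.259×10^-6 K/W
R_outer film = 1/(h_o·A) = 1/(16.4×9.03) = 0.006753 K/W
R_total = 0.2917 K/W
Q = ΔT / R_total = 212 / 0.2917

Q ≈ 727 W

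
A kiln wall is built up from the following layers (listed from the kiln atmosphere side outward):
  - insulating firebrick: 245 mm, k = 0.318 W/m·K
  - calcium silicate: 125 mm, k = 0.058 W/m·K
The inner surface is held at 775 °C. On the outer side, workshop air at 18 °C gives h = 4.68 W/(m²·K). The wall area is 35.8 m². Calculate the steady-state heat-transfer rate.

Q ≈ 8630 W

Thermal resistances in series:
R_insulating firebrick = L/(kA) = 0.245/(0.318×35.8) = 0.02152 K/W
R_calcium silicate = L/(kA) = 0.125/(0.058×35.8) = 0.0602 K/W
R_outer film = 1/(h_o·A) = 1/(4.68×35.8) = 0.005969 K/W
R_total = 0.08769 K/W
Q = ΔT / R_total = 757 / 0.08769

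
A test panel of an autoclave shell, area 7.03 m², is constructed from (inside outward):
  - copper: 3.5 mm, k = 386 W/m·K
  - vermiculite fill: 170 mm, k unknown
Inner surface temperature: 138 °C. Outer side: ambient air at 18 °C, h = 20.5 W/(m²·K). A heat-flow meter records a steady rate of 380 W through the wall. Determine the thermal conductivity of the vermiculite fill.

Treating each layer as a thermal resistance in series:
R_copper = L/(kA) = 0.0035/(386×7.03) = 1.29×10^-6 K/W
R_outer film = 1/(h_o·A) = 1/(20.5×7.03) = 0.006939 K/W
Sum of known resistances R_other = 0.00694 K/W
Total R = ΔT/Q = 120/380 = 0.3158 K/W
R_vermiculite fill = R_total − R_other = 0.3088 K/W
k = L/(R·A) = 0.17/(0.3088×7.03)

k ≈ 0.0783 W/(m·K)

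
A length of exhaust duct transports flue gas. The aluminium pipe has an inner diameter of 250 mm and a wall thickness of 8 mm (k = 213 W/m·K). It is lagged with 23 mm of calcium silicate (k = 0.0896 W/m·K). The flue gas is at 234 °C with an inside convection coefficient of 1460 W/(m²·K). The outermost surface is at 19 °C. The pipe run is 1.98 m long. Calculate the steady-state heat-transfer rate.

Q ≈ 1500 W

Treating each annulus and film as a series resistance:
R_inner film = 1/(h_i·2πr₁L) = 1/(1460×2π×0.125×1.98) = 4.404×10^-4 K/W
R_aluminium pipe wall = ln(133/125)/(2π×213×1.98) = 2.341×10^-5 K/W
R_calcium silicate = ln(156/133)/(2π×0.0896×1.98) = 0.1431 K/W
R_total = 0.1436 K/W
Q = ΔT/R_total = 215/0.1436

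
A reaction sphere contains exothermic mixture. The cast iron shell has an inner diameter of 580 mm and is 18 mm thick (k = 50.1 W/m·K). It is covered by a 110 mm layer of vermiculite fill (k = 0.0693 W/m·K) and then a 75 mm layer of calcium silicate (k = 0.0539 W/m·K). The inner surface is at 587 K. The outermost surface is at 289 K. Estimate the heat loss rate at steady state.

Q ≈ 196 W

Radial (spherical) resistances in series:
R_cast iron shell = (1/0.29 − 1/0.308)/(4π×50.1) = 3.201×10^-4 K/W
R_vermiculite fill = (1/0.308 − 1/0.418)/(4π×0.0693) = 0.9811 K/W
R_calcium silicate = (1/0.418 − 1/0.493)/(4π×0.0539) = 0.5373 K/W
R_total = 1.519 K/W
Q = ΔT/R_total = 298/1.519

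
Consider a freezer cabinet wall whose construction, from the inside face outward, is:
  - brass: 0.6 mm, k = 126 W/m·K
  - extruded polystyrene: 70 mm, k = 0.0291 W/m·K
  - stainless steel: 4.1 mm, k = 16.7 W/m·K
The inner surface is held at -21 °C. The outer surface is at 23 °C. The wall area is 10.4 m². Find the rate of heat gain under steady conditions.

Thermal resistances in series:
R_brass = L/(kA) = 0.0006/(126×10.4) = 4.579×10^-7 K/W
R_extruded polystyrene = L/(kA) = 0.07/(0.0291×10.4) = 0.2313 K/W
R_stainless steel = L/(kA) = 0.0041/(16.7×10.4) = 2.361×10^-5 K/W
R_total = 0.2313 K/W
Q = ΔT / R_total = 44 / 0.2313

Q ≈ 190 W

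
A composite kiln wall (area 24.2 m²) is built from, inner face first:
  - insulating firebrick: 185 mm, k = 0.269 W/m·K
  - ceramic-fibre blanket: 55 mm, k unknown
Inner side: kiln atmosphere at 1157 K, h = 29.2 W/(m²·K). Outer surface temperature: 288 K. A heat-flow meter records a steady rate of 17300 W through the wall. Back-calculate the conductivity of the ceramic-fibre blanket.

k ≈ 0.111 W/(m·K)

Treating each layer as a thermal resistance in series:
R_inner film = 1/(h_i·A) = 1/(29.2×24.2) = 0.001415 K/W
R_insulating firebrick = L/(kA) = 0.185/(0.269×24.2) = 0.02842 K/W
Sum of known resistances R_other = 0.02983 K/W
Total R = ΔT/Q = 869/17300 = 0.05023 K/W
R_ceramic-fibre blanket = R_total − R_other = 0.0204 K/W
k = L/(R·A) = 0.055/(0.0204×24.2)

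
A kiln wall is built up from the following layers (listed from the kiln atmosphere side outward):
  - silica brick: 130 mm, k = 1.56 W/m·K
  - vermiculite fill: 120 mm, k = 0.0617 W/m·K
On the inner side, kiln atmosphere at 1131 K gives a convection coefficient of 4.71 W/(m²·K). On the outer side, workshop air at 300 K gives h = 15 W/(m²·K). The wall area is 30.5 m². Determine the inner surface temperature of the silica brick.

T ≈ 1050 K

Treating each layer as a thermal resistance in series:
R_inner film = 1/(h_i·A) = 1/(4.71×30.5) = 0.006961 K/W
R_silica brick = L/(kA) = 0.13/(1.56×30.5) = 0.002732 K/W
R_vermiculite fill = L/(kA) = 0.12/(0.0617×30.5) = 0.06377 K/W
R_outer film = 1/(h_o·A) = 1/(15×30.5) = 0.002186 K/W
R_total = 0.07565 K/W;  Q = ΔT/R_total = 831/0.07565 = 10990 W
T_interface = T_inner − Q·ΣR(inner→interface) = 1131 − 11000×0.006961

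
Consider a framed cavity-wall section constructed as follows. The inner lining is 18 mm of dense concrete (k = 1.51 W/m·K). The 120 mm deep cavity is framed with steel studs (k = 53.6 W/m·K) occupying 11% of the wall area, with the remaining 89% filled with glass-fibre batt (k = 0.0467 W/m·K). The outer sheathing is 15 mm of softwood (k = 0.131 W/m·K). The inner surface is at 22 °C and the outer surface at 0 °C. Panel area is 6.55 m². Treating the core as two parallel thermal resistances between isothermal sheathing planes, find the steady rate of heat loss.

Q ≈ 983 W

Sheathing layers in series; stud and cavity paths in parallel between them.
R_inner = 0.018/(1.51×6.55) = 0.00182 K/W
R_stud  = 0.12/(53.6×0.11×6.55) = 0.003107 K/W
R_cav   = 0.12/(0.0467×0.89×6.55) = 0.4408 K/W
1/R_core = 1/R_stud + 1/R_cav → R_core = 0.003086 K/W
R_outer = 0.015/(0.131×6.55) = 0.01748 K/W
R_total = 0.02239 K/W
Q = ΔT/R_total = 22/0.02239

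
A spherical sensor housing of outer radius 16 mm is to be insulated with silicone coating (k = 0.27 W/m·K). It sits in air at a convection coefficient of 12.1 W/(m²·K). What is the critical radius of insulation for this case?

r_cr ≈ 44.6 mm

For a sphere r_cr = 2k/h = 2×0.27/12.1
r_cr = 44.6 mm; since the bare radius (16 mm) is below r_cr, adding a thin layer of insulation will *increase* heat loss.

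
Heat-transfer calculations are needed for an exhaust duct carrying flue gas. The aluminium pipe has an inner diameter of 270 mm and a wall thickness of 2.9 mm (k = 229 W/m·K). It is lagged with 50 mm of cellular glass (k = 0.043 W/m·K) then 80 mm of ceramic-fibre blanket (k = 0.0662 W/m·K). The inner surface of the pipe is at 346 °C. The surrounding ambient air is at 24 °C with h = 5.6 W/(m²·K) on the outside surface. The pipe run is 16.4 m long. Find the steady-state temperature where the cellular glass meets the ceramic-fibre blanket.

T ≈ 171 °C

Treating each annulus and film as a series resistance:
R_aluminium pipe wall = ln(137.9/135)/(2π×229×16.4) = 9.007×10^-7 K/W
R_cellular glass = ln(187.9/137.9)/(2π×0.043×16.4) = 0.06982 K/W
R_ceramic-fibre blanket = ln(267.9/187.9)/(2π×0.0662×16.4) = 0.052 K/W
R_outer film = 1/(h_o·2πr_oL) = 1/(5.6×2π×0.2679×16.4) = 0.006469 K/W
R_total = 0.1283 K/W
Q = ΔT/R_total = 322/0.1283
Q = 2510 W
T_interface = T_inner − Q·ΣR(inner→interface) = 346 − 2510×0.06982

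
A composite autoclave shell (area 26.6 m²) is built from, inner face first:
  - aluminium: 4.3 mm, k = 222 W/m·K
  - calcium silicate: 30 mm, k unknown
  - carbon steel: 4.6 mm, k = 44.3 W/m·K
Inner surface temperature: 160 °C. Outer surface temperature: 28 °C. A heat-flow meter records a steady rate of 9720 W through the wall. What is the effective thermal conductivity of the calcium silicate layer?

Model the wall as resistances in series:
R_aluminium = L/(kA) = 0.0043/(222×26.6) = 7.282×10^-7 K/W
R_carbon steel = L/(kA) = 0.0046/(44.3×26.6) = 3.904×10^-6 K/W
Sum of known resistances R_other = 4.632×10^-6 K/W
Total R = ΔT/Q = 132/9720 = 0.01358 K/W
R_calcium silicate = R_total − R_other = 0.01358 K/W
k = L/(R·A) = 0.03/(0.01358×26.6)

k ≈ 0.0831 W/(m·K)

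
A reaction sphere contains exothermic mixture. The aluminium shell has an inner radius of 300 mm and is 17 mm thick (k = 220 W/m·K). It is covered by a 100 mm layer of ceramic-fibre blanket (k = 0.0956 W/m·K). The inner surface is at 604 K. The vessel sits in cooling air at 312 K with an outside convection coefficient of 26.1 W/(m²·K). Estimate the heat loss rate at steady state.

For a spherical shell R = (1/r₁ − 1/r₂)/(4πk); film R = 1/(h·4πr²). In series:
R_aluminium shell = (1/0.3 − 1/0.317)/(4π×220) = 6.466×10^-5 K/W
R_ceramic-fibre blanket = (1/0.317 − 1/0.417)/(4π×0.0956) = 0.6297 K/W
R_outer film = 1/(h·4πr_o²) = 1/(26.1×4π×0.417²) = 0.01753 K/W
R_total = 0.6473 K/W
Q = ΔT/R_total = 292/0.6473

Q ≈ 451 W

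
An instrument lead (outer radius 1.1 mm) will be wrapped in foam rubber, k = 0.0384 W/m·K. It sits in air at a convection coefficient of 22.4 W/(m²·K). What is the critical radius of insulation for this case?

For a cylinder r_cr = k/h = 0.0384/22.4
r_cr = 1.71 mm; since the bare radius (1.1 mm) is below r_cr, adding a thin layer of insulation will *increase* heat loss.

r_cr ≈ 1.71 mm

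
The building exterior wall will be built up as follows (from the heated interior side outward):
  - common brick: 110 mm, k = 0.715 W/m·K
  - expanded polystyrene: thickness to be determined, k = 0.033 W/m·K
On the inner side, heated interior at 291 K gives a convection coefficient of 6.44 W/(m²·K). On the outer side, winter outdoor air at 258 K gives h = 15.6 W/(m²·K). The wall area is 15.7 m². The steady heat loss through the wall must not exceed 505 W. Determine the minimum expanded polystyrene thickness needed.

L ≈ 21.5 mm

Series thermal resistances:
R_inner film = 1/(h_i·A) = 1/(6.44×15.7) = 0.00989 K/W
R_common brick = L/(kA) = 0.11/(0.715×15.7) = 0.009799 K/W
R_outer film = 1/(h_o·A) = 1/(15.6×15.7) = 0.004083 K/W
Sum of the known resistances R_other = 0.02377 K/W
Required total resistance R_tot = ΔT/Q_allow = 33/505 = 0.06535 K/W
R_expanded polystyrene = R_tot − R_other = 0.04157 K/W
L = R·k·A = 0.04157×0.033×15.7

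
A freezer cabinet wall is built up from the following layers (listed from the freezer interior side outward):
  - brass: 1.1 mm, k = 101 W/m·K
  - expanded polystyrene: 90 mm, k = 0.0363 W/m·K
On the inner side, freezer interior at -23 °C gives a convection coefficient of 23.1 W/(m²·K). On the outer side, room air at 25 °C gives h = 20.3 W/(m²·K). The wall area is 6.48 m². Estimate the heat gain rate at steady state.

Thermal resistances in series:
R_inner film = 1/(h_i·A) = 1/(23.1×6.48) = 0.006681 K/W
R_brass = L/(kA) = 0.0011/(101×6.48) = 1.681×10^-6 K/W
R_expanded polystyrene = L/(kA) = 0.09/(0.0363×6.48) = 0.3826 K/W
R_outer film = 1/(h_o·A) = 1/(20.3×6.48) = 0.007602 K/W
R_total = 0.3969 K/W
Q = ΔT / R_total = 48 / 0.3969

Q ≈ 121 W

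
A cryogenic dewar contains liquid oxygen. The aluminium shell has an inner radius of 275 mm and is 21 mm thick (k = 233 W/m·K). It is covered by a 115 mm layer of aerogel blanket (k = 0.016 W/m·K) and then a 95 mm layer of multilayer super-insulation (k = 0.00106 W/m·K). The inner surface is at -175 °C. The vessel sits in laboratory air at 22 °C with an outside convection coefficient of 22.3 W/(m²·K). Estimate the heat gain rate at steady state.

Spherical conduction: R = (1/r_in − 1/r_out)/(4πk) per layer; series-sum.
R_aluminium shell = (1/0.275 − 1/0.296)/(4π×233) = 8.811×10^-5 K/W
R_aerogel blanket = (1/0.296 − 1/0.411)/(4π×0.016) = 4.701 K/W
R_multilayer super-insulation = (1/0.411 − 1/0.506)/(4π×0.00106) = 34.29 K/W
R_outer film = 1/(h·4πr_o²) = 1/(22.3×4π×0.506²) = 0.01394 K/W
R_total = 39.01 K/W
Q = ΔT/R_total = 197/39.01

Q ≈ 5.05 W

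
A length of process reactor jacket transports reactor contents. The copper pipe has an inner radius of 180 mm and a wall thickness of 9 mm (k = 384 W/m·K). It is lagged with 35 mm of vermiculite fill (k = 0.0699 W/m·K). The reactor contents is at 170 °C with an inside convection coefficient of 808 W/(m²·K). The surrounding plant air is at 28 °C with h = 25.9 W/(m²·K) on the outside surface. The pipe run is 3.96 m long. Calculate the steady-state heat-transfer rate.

Q ≈ 1350 W

Radial resistances (cylindrical: R_cond = ln(r_o/r_i)/(2πkL), R_conv = 1/(h·2πrL)):
R_inner film = 1/(h_i·2πr₁L) = 1/(808×2π×0.18×3.96) = 2.763×10^-4 K/W
R_copper pipe wall = ln(189/180)/(2π×384×3.96) = 5.107×10^-6 K/W
R_vermiculite fill = ln(224/189)/(2π×0.0699×3.96) = 0.09769 K/W
R_outer film = 1/(h_o·2πr_oL) = 1/(25.9×2π×0.224×3.96) = 0.006928 K/W
R_total = 0.1049 K/W
Q = ΔT/R_total = 142/0.1049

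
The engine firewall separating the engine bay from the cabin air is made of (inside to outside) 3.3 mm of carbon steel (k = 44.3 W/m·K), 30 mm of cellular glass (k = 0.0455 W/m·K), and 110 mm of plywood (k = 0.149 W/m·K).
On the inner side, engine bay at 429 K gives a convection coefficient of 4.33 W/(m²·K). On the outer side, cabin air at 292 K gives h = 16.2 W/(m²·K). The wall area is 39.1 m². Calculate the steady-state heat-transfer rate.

Series thermal resistances:
R_inner film = 1/(h_i·A) = 1/(4.33×39.1) = 0.005907 K/W
R_carbon steel = L/(kA) = 0.0033/(44.3×39.1) = 1.905×10^-6 K/W
R_cellular glass = L/(kA) = 0.03/(0.0455×39.1) = 0.01686 K/W
R_plywood = L/(kA) = 0.11/(0.149×39.1) = 0.01888 K/W
R_outer film = 1/(h_o·A) = 1/(16.2×39.1) = 0.001579 K/W
R_total = 0.04323 K/W
Q = ΔT / R_total = 137 / 0.04323

Q ≈ 3170 W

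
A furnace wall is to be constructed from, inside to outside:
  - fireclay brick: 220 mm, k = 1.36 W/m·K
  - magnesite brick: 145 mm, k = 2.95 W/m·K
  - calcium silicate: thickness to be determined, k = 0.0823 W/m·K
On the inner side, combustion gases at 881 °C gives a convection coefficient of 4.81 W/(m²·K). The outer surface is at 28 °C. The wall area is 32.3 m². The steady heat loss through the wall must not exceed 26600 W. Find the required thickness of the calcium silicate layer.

Using the resistance-network approach (series):
R_inner film = 1/(h_i·A) = 1/(4.81×32.3) = 0.006437 K/W
R_fireclay brick = L/(kA) = 0.22/(1.36×32.3) = 0.005008 K/W
R_magnesite brick = L/(kA) = 0.145/(2.95×32.3) = 0.001522 K/W
Sum of the known resistances R_other = 0.01297 K/W
Required total resistance R_tot = ΔT/Q_allow = 853/26600 = 0.03207 K/W
R_calcium silicate = R_tot − R_other = 0.0191 K/W
L = R·k·A = 0.0191×0.0823×32.3

L ≈ 50.8 mm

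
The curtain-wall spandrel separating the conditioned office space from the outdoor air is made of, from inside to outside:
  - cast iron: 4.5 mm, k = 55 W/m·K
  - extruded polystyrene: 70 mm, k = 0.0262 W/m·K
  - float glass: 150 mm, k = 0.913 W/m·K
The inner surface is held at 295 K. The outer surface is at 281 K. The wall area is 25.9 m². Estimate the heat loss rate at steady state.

Model the wall as resistances in series:
R_cast iron = L/(kA) = 0.0045/(55×25.9) = 3.159×10^-6 K/W
R_extruded polystyrene = L/(kA) = 0.07/(0.0262×25.9) = 0.1032 K/W
R_float glass = L/(kA) = 0.15/(0.913×25.9) = 0.006343 K/W
R_total = 0.1095 K/W
Q = ΔT / R_total = 14 / 0.1095

Q ≈ 128 W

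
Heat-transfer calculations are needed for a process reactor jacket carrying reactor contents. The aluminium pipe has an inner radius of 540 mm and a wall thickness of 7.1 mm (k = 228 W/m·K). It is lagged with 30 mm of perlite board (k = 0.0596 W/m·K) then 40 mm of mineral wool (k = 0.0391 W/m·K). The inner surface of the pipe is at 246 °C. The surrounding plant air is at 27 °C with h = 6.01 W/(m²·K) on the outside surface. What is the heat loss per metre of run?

q′ ≈ 478 W/m

Per-layer cylindrical resistances, series-summed:
R_aluminium pipe wall = ln(547.1/540)/(2π×228×1) = 9.118×10^-6 K/W
R_perlite board = ln(577.1/547.1)/(2π×0.0596×1) = 0.1426 K/W
R_mineral wool = ln(617.1/577.1)/(2π×0.0391×1) = 0.2728 K/W
R_outer film = 1/(h_o·2πr_oL) = 1/(6.01×2π×0.6171×1) = 0.04291 K/W
R_total = 0.4583 K/W
Q = ΔT/R_total = 219/0.4583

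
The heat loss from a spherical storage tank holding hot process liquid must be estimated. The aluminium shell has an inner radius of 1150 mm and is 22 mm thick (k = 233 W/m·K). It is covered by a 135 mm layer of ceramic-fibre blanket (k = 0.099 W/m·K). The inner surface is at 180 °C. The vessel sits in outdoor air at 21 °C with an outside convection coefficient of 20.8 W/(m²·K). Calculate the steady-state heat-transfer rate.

For a spherical shell R = (1/r₁ − 1/r₂)/(4πk); film R = 1/(h·4πr²). In series:
R_aluminium shell = (1/1.15 − 1/1.172)/(4π×233) = 5.575×10^-6 K/W
R_ceramic-fibre blanket = (1/1.172 − 1/1.307)/(4π×0.099) = 0.07084 K/W
R_outer film = 1/(h·4πr_o²) = 1/(20.8×4π×1.307²) = 0.00224 K/W
R_total = 0.07309 K/W
Q = ΔT/R_total = 159/0.07309

Q ≈ 2180 W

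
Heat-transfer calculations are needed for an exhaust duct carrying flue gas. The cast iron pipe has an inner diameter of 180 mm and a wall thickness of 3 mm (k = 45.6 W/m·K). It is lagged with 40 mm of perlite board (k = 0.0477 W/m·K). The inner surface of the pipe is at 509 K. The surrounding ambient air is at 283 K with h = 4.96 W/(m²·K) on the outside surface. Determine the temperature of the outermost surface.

Per-layer cylindrical resistances, series-summed:
R_cast iron pipe wall = ln(93/90)/(2π×45.6×1) = 1.144×10^-4 K/W
R_perlite board = ln(133/93)/(2π×0.0477×1) = 1.194 K/W
R_outer film = 1/(h_o·2πr_oL) = 1/(4.96×2π×0.133×1) = 0.2413 K/W
R_total = 1.435 K/W
Q = ΔT/R_total = 226/1.435
Q = 157 W/m
T_interface = T_inner − Q·ΣR(inner→interface) = 509 − 157×1.194

T ≈ 321 K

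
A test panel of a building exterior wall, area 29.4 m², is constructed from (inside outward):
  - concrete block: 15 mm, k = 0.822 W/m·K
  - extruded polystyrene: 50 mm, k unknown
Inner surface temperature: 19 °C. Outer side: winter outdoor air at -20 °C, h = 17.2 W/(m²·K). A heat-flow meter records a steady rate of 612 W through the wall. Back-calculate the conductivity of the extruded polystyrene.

k ≈ 0.0278 W/(m·K)

Thermal resistances in series:
R_concrete block = L/(kA) = 0.015/(0.822×29.4) = 6.207×10^-4 K/W
R_outer film = 1/(h_o·A) = 1/(17.2×29.4) = 0.001978 K/W
Sum of known resistances R_other = 0.002598 K/W
Total R = ΔT/Q = 39/612 = 0.06373 K/W
R_extruded polystyrene = R_total − R_other = 0.06113 K/W
k = L/(R·A) = 0.05/(0.06113×29.4)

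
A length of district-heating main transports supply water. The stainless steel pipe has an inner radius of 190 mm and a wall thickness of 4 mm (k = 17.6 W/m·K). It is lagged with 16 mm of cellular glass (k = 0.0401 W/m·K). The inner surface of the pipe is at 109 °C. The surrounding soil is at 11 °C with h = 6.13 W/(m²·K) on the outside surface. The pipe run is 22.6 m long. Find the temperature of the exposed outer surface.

Radial resistances (cylindrical: R_cond = ln(r_o/r_i)/(2πkL), R_conv = 1/(h·2πrL)):
R_stainless steel pipe wall = ln(194/190)/(2π×17.6×22.6) = 8.336×10^-6 K/W
R_cellular glass = ln(210/194)/(2π×0.0401×22.6) = 0.01392 K/W
R_outer film = 1/(h_o·2πr_oL) = 1/(6.13×2π×0.21×22.6) = 0.005471 K/W
R_total = 0.0194 K/W
Q = ΔT/R_total = 98/0.0194
Q = 5050 W
T_interface = T_inner − Q·ΣR(inner→interface) = 109 − 5050×0.01393

T ≈ 38.6 °C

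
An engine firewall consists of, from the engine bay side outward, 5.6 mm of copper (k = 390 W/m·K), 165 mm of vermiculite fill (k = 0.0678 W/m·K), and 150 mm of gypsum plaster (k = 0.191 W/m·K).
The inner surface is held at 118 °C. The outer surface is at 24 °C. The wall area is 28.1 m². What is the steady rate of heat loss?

Model the wall as resistances in series:
R_copper = L/(kA) = 0.0056/(390×28.1) = 5.11×10^-7 K/W
R_vermiculite fill = L/(kA) = 0.165/(0.0678×28.1) = 0.08661 K/W
R_gypsum plaster = L/(kA) = 0.15/(0.191×28.1) = 0.02795 K/W
R_total = 0.1146 K/W
Q = ΔT / R_total = 94 / 0.1146

Q ≈ 821 W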